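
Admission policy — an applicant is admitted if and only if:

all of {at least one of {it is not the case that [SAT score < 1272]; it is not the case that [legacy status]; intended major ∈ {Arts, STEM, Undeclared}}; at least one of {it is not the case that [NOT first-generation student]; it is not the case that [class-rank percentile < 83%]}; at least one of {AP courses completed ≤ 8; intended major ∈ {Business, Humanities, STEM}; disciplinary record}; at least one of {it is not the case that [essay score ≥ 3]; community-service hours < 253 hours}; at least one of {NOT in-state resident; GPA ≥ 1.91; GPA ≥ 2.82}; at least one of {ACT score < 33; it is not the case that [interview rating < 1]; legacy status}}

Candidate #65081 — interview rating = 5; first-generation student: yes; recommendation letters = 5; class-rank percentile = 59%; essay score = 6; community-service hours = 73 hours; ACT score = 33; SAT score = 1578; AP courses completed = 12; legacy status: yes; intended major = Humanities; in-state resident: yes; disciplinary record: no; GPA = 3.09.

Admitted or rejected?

Admitted

Atomic conditions:
  SAT score < 1272: 1578 < 1272 is false
  legacy status: yes → true
  intended major ∈ {Arts, STEM, Undeclared}: Humanities is not in the set → false
  NOT first-generation student: yes → false
  class-rank percentile < 83%: 59 < 83 is true
  AP courses completed ≤ 8: 12 ≤ 8 is false
  intended major ∈ {Business, Humanities, STEM}: Humanities is in the set → true
  disciplinary record: no → false
  essay score ≥ 3: 6 ≥ 3 is true
  community-service hours < 253 hours: 73 < 253 is true
  NOT in-state resident: yes → false
  GPA ≥ 1.91: 3.09 ≥ 1.91 is true
  GPA ≥ 2.82: 3.09 ≥ 2.82 is true
  ACT score < 33: 33 < 33 is false
  interview rating < 1: 5 < 1 is false
Combine:
[1.1] NOT false = true
[1.2] NOT true = false
[1] true OR false OR false = true
[2.1] NOT false = true
[2.2] NOT true = false
[2] true OR false = true
[3] false OR true OR false = true
[4.1] NOT true = false
[4] false OR true = true
[5] false OR true OR true = true
[6.2] NOT false = true
[6] false OR true OR true = true
[root] true AND true AND true AND true AND true AND true = true
Overall: true → admitted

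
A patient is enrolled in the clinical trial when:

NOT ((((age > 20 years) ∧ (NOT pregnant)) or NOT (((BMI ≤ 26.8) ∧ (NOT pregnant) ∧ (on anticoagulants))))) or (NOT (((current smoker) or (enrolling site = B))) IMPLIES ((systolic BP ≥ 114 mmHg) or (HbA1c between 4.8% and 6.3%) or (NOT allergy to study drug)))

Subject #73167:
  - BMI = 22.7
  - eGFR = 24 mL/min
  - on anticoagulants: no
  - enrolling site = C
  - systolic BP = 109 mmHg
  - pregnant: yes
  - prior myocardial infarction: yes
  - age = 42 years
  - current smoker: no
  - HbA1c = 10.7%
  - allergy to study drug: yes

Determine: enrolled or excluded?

Atomic conditions:
  age > 20 years: 42 > 20 is true
  NOT pregnant: yes → false
  BMI ≤ 26.8: 22.7 ≤ 26.8 is true
  on anticoagulants: no → false
  current smoker: no → false
  enrolling site = B: C == B is false
  systolic BP ≥ 114 mmHg: 109 ≥ 114 is false
  HbA1c between 4.8% and 6.3%: 10.7 in [4.8, 6.3] is false
  NOT allergy to study drug: yes → false
Combine:
[1.1.1] true AND false = false
[1.1.2.1] true AND false AND false = false
[1.1.2] NOT false = true
[1.1] false OR true = true
[1] NOT true = false
[2.1.1] false OR false = false
[2.1] NOT false = true
[2.2] false OR false OR false = false
[2] true → false = false
[root] false OR false = false
Overall: false → excluded

Excluded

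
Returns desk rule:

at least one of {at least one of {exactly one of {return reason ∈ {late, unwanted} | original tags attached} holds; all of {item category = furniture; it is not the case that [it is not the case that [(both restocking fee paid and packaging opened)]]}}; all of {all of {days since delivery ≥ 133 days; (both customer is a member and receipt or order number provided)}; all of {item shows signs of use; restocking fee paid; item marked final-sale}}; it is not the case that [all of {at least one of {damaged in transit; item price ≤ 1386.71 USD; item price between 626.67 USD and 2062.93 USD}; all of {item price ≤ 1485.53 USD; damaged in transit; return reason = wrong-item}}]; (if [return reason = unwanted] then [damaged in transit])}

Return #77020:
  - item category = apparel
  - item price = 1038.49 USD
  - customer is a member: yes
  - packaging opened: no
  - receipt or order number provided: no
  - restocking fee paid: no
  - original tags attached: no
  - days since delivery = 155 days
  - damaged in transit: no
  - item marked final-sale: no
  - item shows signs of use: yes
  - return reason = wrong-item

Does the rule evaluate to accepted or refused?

Accepted

Atomic conditions:
  return reason ∈ {late, unwanted}: wrong-item is not in the set → false
  original tags attached: no → false
  item category = furniture: apparel == furniture is false
  restocking fee paid: no → false
  packaging opened: no → false
  days since delivery ≥ 133 days: 155 ≥ 133 is true
  customer is a member: yes → true
  receipt or order number provided: no → false
  item shows signs of use: yes → true
  item marked final-sale: no → false
  damaged in transit: no → false
  item price ≤ 1386.71 USD: 1038.49 ≤ 1386.71 is true
  item price between 626.67 USD and 2062.93 USD: 1038.49 in [626.67, 2062.93] is true
  item price ≤ 1485.53 USD: 1038.49 ≤ 1485.53 is true
  return reason = wrong-item: wrong-item == wrong-item is true
  return reason = unwanted: wrong-item == unwanted is false
Combine:
[1.1] exactly-one(false, false) = false
[1.2.2.1.1] false AND false = false
[1.2.2.1] NOT false = true
[1.2.2] NOT true = false
[1.2] false AND false = false
[1] false OR false = false
[2.1.2] true AND false = false
[2.1] true AND false = false
[2.2] true AND false AND false = false
[2] false AND false = false
[3.1.1] false OR true OR true = true
[3.1.2] true AND false AND true = false
[3.1] true AND false = false
[3] NOT false = true
[4] false → false (antecedent false ⇒ implication holds) = true
[root] false OR false OR true OR true = true
Overall: true → accepted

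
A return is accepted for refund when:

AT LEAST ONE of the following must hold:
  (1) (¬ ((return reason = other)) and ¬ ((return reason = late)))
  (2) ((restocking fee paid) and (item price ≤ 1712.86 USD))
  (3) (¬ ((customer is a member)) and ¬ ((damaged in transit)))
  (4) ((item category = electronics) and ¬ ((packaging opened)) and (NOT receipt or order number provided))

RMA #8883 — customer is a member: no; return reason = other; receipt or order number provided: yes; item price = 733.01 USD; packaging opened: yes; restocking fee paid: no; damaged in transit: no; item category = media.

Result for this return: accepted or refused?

Accepted

Atomic conditions:
  return reason = other: other == other is true
  return reason = late: other == late is false
  restocking fee paid: no → false
  item price ≤ 1712.86 USD: 733.01 ≤ 1712.86 is true
  customer is a member: no → false
  damaged in transit: no → false
  item category = electronics: media == electronics is false
  packaging opened: yes → true
  NOT receipt or order number provided: yes → false
Combine:
[1.1] NOT true = false
[1.2] NOT false = true
[1] false AND true = false
[2] false AND true = false
[3.1] NOT false = true
[3.2] NOT false = true
[3] true AND true = true
[4.2] NOT true = false
[4] false AND false AND false = false
[root] false OR false OR true OR false = true
Overall: true → accepted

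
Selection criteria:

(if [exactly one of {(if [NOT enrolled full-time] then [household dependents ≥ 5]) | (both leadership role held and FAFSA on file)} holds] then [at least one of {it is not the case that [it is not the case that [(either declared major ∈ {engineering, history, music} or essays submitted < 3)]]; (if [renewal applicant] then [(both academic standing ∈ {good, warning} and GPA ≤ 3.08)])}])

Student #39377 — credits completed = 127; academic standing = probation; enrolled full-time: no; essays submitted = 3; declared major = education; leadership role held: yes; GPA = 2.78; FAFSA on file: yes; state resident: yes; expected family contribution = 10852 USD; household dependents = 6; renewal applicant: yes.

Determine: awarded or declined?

Awarded

Atomic conditions:
  NOT enrolled full-time: no → true
  household dependents ≥ 5: 6 ≥ 5 is true
  leadership role held: yes → true
  FAFSA on file: yes → true
  declared major ∈ {engineering, history, music}: education is not in the set → false
  essays submitted < 3: 3 < 3 is false
  renewal applicant: yes → true
  academic standing ∈ {good, warning}: probation is not in the set → false
  GPA ≤ 3.08: 2.78 ≤ 3.08 is true
Combine:
[1.1] true → true = true
[1.2] true AND true = true
[1] exactly-one(true, true) = false
[2.1.1.1] false OR false = false
[2.1.1] NOT false = true
[2.1] NOT true = false
[2.2.2] false AND true = false
[2.2] true → false = false
[2] false OR false = false
[root] false → false (antecedent false ⇒ implication holds) = true
Overall: true → awarded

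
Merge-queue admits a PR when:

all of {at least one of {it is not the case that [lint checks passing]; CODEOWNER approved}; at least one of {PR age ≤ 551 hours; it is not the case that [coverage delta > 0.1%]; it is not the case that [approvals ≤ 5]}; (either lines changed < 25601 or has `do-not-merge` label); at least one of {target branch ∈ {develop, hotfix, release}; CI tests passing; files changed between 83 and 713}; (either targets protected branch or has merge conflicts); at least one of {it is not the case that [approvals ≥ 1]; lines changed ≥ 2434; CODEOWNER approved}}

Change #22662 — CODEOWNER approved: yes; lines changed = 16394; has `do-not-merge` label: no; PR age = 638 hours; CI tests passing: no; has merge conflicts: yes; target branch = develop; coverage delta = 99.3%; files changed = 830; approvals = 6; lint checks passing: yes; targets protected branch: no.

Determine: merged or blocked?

Merged

Atomic conditions:
  lint checks passing: yes → true
  CODEOWNER approved: yes → true
  PR age ≤ 551 hours: 638 ≤ 551 is false
  coverage delta > 0.1%: 99.3 > 0.1 is true
  approvals ≤ 5: 6 ≤ 5 is false
  lines changed < 25601: 16394 < 25601 is true
  has `do-not-merge` label: no → false
  target branch ∈ {develop, hotfix, release}: develop is in the set → true
  CI tests passing: no → false
  files changed between 83 and 713: 830 in [83, 713] is false
  targets protected branch: no → false
  has merge conflicts: yes → true
  approvals ≥ 1: 6 ≥ 1 is true
  lines changed ≥ 2434: 16394 ≥ 2434 is true
Combine:
[1.1] NOT true = false
[1] false OR true = true
[2.2] NOT true = false
[2.3] NOT false = true
[2] false OR false OR true = true
[3] true OR false = true
[4] true OR false OR false = true
[5] false OR true = true
[6.1] NOT true = false
[6] false OR true OR true = true
[root] true AND true AND true AND true AND true AND true = true
Overall: true → merged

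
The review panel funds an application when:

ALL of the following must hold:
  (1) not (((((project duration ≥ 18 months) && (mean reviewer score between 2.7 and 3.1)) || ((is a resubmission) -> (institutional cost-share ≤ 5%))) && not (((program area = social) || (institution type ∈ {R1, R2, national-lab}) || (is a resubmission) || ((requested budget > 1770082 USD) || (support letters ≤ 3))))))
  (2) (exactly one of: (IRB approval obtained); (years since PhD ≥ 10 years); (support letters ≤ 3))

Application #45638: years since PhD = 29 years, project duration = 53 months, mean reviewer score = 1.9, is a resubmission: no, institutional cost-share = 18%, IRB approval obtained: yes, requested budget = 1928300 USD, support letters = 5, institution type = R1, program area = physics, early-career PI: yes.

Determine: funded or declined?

Declined

Atomic conditions:
  project duration ≥ 18 months: 53 ≥ 18 is true
  mean reviewer score between 2.7 and 3.1: 1.9 in [2.7, 3.1] is false
  is a resubmission: no → false
  institutional cost-share ≤ 5%: 18 ≤ 5 is false
  program area = social: physics == social is false
  institution type ∈ {R1, R2, national-lab}: R1 is in the set → true
  requested budget > 1770082 USD: 1928300 > 1770082 is true
  support letters ≤ 3: 5 ≤ 3 is false
  IRB approval obtained: yes → true
  years since PhD ≥ 10 years: 29 ≥ 10 is true
Combine:
[1.1.1.1] true AND false = false
[1.1.1.2] false → false (antecedent false ⇒ implication holds) = true
[1.1.1] false OR true = true
[1.1.2.1.4] true OR false = true
[1.1.2.1] false OR true OR false OR true = true
[1.1.2] NOT true = false
[1.1] true AND false = false
[1] NOT false = true
[2] exactly-one(true, true, false) = false
[root] true AND false = false
Overall: false → declined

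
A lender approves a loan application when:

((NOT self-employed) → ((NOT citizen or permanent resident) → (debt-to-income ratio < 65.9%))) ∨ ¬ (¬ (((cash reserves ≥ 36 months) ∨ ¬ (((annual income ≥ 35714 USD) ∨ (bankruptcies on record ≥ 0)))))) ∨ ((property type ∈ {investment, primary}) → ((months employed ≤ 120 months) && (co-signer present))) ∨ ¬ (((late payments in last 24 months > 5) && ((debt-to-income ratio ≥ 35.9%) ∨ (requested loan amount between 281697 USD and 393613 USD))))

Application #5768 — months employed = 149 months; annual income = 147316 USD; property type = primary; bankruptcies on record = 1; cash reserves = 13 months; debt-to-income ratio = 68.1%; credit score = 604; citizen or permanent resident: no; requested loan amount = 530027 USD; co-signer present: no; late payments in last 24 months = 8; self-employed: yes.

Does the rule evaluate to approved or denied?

Atomic conditions:
  NOT self-employed: yes → false
  NOT citizen or permanent resident: no → true
  debt-to-income ratio < 65.9%: 68.1 < 65.9 is false
  cash reserves ≥ 36 months: 13 ≥ 36 is false
  annual income ≥ 35714 USD: 147316 ≥ 35714 is true
  bankruptcies on record ≥ 0: 1 ≥ 0 is true
  property type ∈ {investment, primary}: primary is in the set → true
  months employed ≤ 120 months: 149 ≤ 120 is false
  co-signer present: no → false
  late payments in last 24 months > 5: 8 > 5 is true
  debt-to-income ratio ≥ 35.9%: 68.1 ≥ 35.9 is true
  requested loan amount between 281697 USD and 393613 USD: 530027 in [281697, 393613] is false
Combine:
[1.2] true → false = false
[1] false → false (antecedent false ⇒ implication holds) = true
[2.1.1.2.1] true OR true = true
[2.1.1.2] NOT true = false
[2.1.1] false OR false = false
[2.1] NOT false = true
[2] NOT true = false
[3.2] false AND false = false
[3] true → false = false
[4.1.2] true OR false = true
[4.1] true AND true = true
[4] NOT true = false
[root] true OR false OR false OR false = true
Overall: true → approved

Approved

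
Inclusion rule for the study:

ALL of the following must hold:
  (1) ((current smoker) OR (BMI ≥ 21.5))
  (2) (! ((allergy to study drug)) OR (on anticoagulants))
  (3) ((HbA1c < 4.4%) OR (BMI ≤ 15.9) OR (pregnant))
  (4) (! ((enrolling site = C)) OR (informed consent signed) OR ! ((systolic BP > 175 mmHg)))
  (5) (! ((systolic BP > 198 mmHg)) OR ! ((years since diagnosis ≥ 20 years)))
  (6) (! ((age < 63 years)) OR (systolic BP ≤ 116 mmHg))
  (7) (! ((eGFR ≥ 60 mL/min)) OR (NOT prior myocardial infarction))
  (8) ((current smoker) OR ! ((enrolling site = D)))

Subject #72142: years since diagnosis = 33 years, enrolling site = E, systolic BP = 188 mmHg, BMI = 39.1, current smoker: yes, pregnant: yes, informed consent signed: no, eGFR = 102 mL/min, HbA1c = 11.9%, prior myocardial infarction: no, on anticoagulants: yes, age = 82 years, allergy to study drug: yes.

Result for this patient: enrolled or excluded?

Enrolled

Atomic conditions:
  current smoker: yes → true
  BMI ≥ 21.5: 39.1 ≥ 21.5 is true
  allergy to study drug: yes → true
  on anticoagulants: yes → true
  HbA1c < 4.4%: 11.9 < 4.4 is false
  BMI ≤ 15.9: 39.1 ≤ 15.9 is false
  pregnant: yes → true
  enrolling site = C: E == C is false
  informed consent signed: no → false
  systolic BP > 175 mmHg: 188 > 175 is true
  systolic BP > 198 mmHg: 188 > 198 is false
  years since diagnosis ≥ 20 years: 33 ≥ 20 is true
  age < 63 years: 82 < 63 is false
  systolic BP ≤ 116 mmHg: 188 ≤ 116 is false
  eGFR ≥ 60 mL/min: 102 ≥ 60 is true
  NOT prior myocardial infarction: no → true
  enrolling site = D: E == D is false
Combine:
[1] true OR true = true
[2.1] NOT true = false
[2] false OR true = true
[3] false OR false OR true = true
[4.1] NOT false = true
[4.3] NOT true = false
[4] true OR false OR false = true
[5.1] NOT false = true
[5.2] NOT true = false
[5] true OR false = true
[6.1] NOT false = true
[6] true OR false = true
[7.1] NOT true = false
[7] false OR true = true
[8.2] NOT false = true
[8] true OR true = true
[root] true AND true AND true AND true AND true AND true AND true AND true = true
Overall: true → enrolled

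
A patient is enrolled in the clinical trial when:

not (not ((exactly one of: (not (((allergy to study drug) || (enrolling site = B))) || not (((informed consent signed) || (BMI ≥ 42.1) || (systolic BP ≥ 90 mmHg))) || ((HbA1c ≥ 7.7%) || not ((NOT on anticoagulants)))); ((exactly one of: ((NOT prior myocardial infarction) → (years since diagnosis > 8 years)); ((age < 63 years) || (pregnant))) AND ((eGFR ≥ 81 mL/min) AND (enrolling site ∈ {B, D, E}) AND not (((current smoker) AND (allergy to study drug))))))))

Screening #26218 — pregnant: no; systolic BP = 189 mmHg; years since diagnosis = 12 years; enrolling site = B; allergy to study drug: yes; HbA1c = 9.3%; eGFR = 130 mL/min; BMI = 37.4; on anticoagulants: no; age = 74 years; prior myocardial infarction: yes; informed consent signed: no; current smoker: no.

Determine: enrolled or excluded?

Excluded

Atomic conditions:
  allergy to study drug: yes → true
  enrolling site = B: B == B is true
  informed consent signed: no → false
  BMI ≥ 42.1: 37.4 ≥ 42.1 is false
  systolic BP ≥ 90 mmHg: 189 ≥ 90 is true
  HbA1c ≥ 7.7%: 9.3 ≥ 7.7 is true
  NOT on anticoagulants: no → true
  NOT prior myocardial infarction: yes → false
  years since diagnosis > 8 years: 12 > 8 is true
  age < 63 years: 74 < 63 is false
  pregnant: no → false
  eGFR ≥ 81 mL/min: 130 ≥ 81 is true
  enrolling site ∈ {B, D, E}: B is in the set → true
  current smoker: no → false
Combine:
[1.1.1.1.1] true OR true = true
[1.1.1.1] NOT true = false
[1.1.1.2.1] false OR false OR true = true
[1.1.1.2] NOT true = false
[1.1.1.3.2] NOT true = false
[1.1.1.3] true OR false = true
[1.1.1] false OR false OR true = true
[1.1.2.1.1] false → true (antecedent false ⇒ implication holds) = true
[1.1.2.1.2] false OR false = false
[1.1.2.1] exactly-one(true, false) = true
[1.1.2.2.3.1] false AND true = false
[1.1.2.2.3] NOT false = true
[1.1.2.2] true AND true AND true = true
[1.1.2] true AND true = true
[1.1] exactly-one(true, true) = false
[1] NOT false = true
[root] NOT true = false
Overall: false → excluded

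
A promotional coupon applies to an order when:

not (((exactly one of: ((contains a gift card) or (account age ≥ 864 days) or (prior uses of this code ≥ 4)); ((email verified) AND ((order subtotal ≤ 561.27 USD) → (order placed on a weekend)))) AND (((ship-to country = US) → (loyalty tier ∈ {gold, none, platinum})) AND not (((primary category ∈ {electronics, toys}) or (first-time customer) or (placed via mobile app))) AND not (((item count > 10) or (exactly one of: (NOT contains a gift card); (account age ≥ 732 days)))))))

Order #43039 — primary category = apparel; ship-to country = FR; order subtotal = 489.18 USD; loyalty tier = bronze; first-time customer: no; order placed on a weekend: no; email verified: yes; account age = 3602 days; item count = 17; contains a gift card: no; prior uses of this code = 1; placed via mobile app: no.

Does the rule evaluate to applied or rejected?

Atomic conditions:
  contains a gift card: no → false
  account age ≥ 864 days: 3602 ≥ 864 is true
  prior uses of this code ≥ 4: 1 ≥ 4 is false
  email verified: yes → true
  order subtotal ≤ 561.27 USD: 489.18 ≤ 561.27 is true
  order placed on a weekend: no → false
  ship-to country = US: FR == US is false
  loyalty tier ∈ {gold, none, platinum}: bronze is not in the set → false
  primary category ∈ {electronics, toys}: apparel is not in the set → false
  first-time customer: no → false
  placed via mobile app: no → false
  item count > 10: 17 > 10 is true
  NOT contains a gift card: no → true
  account age ≥ 732 days: 3602 ≥ 732 is true
Combine:
[1.1.1] false OR true OR false = true
[1.1.2.2] true → false = false
[1.1.2] true AND false = false
[1.1] exactly-one(true, false) = true
[1.2.1] false → false (antecedent false ⇒ implication holds) = true
[1.2.2.1] false OR false OR false = false
[1.2.2] NOT false = true
[1.2.3.1.2] exactly-one(true, true) = false
[1.2.3.1] true OR false = true
[1.2.3] NOT true = false
[1.2] true AND true AND false = false
[1] true AND false = false
[root] NOT false = true
Overall: true → applied

Applied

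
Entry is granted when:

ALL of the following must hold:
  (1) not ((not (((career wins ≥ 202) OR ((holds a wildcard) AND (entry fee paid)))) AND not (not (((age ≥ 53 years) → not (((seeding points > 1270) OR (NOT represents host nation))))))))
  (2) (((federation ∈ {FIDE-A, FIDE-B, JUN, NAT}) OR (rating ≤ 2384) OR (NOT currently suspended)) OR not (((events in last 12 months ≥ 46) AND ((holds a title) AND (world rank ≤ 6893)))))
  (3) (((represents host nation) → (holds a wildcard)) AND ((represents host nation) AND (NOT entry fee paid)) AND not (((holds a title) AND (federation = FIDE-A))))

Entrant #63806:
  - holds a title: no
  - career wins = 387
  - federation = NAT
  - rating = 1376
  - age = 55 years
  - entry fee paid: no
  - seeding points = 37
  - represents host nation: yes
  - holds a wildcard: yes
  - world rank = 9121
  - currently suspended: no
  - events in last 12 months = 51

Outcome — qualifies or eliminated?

Qualifies

Atomic conditions:
  career wins ≥ 202: 387 ≥ 202 is true
  holds a wildcard: yes → true
  entry fee paid: no → false
  age ≥ 53 years: 55 ≥ 53 is true
  seeding points > 1270: 37 > 1270 is false
  NOT represents host nation: yes → false
  federation ∈ {FIDE-A, FIDE-B, JUN, NAT}: NAT is in the set → true
  rating ≤ 2384: 1376 ≤ 2384 is true
  NOT currently suspended: no → true
  events in last 12 months ≥ 46: 51 ≥ 46 is true
  holds a title: no → false
  world rank ≤ 6893: 9121 ≤ 6893 is false
  represents host nation: yes → true
  NOT entry fee paid: no → true
  federation = FIDE-A: NAT == FIDE-A is false
Combine:
[1.1.1.1.2] true AND false = false
[1.1.1.1] true OR false = true
[1.1.1] NOT true = false
[1.1.2.1.1.2.1] false OR false = false
[1.1.2.1.1.2] NOT false = true
[1.1.2.1.1] true → true = true
[1.1.2.1] NOT true = false
[1.1.2] NOT false = true
[1.1] false AND true = false
[1] NOT false = true
[2.1] true OR true OR true = true
[2.2.1.2] false AND false = false
[2.2.1] true AND false = false
[2.2] NOT false = true
[2] true OR true = true
[3.1] true → true = true
[3.2] true AND true = true
[3.3.1] false AND false = false
[3.3] NOT false = true
[3] true AND true AND true = true
[root] true AND true AND true = true
Overall: true → qualifies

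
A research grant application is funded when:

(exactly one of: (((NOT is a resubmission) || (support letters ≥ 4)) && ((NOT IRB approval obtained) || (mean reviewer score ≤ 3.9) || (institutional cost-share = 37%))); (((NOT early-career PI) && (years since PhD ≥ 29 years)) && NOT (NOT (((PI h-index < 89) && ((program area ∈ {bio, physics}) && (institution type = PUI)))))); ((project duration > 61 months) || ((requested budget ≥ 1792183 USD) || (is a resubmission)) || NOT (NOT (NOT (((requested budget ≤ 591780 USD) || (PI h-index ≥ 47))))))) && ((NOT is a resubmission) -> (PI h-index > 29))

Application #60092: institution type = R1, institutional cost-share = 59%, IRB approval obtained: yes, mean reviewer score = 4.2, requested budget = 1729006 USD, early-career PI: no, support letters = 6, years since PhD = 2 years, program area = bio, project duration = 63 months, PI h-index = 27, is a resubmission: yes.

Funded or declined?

Funded

Atomic conditions:
  NOT is a resubmission: yes → false
  support letters ≥ 4: 6 ≥ 4 is true
  NOT IRB approval obtained: yes → false
  mean reviewer score ≤ 3.9: 4.2 ≤ 3.9 is false
  institutional cost-share = 37%: 59 == 37 is false
  NOT early-career PI: no → true
  years since PhD ≥ 29 years: 2 ≥ 29 is false
  PI h-index < 89: 27 < 89 is true
  program area ∈ {bio, physics}: bio is in the set → true
  institution type = PUI: R1 == PUI is false
  project duration > 61 months: 63 > 61 is true
  requested budget ≥ 1792183 USD: 1729006 ≥ 1792183 is false
  is a resubmission: yes → true
  requested budget ≤ 591780 USD: 1729006 ≤ 591780 is false
  PI h-index ≥ 47: 27 ≥ 47 is false
  PI h-index > 29: 27 > 29 is false
Combine:
[1.1.1] false OR true = true
[1.1.2] false OR false OR false = false
[1.1] true AND false = false
[1.2.1] true AND false = false
[1.2.2.1.1.2] true AND false = false
[1.2.2.1.1] true AND false = false
[1.2.2.1] NOT false = true
[1.2.2] NOT true = false
[1.2] false AND false = false
[1.3.2] false OR true = true
[1.3.3.1.1.1] false OR false = false
[1.3.3.1.1] NOT false = true
[1.3.3.1] NOT true = false
[1.3.3] NOT false = true
[1.3] true OR true OR true = true
[1] exactly-one(false, false, true) = true
[2] false → false (antecedent false ⇒ implication holds) = true
[root] true AND true = true
Overall: true → funded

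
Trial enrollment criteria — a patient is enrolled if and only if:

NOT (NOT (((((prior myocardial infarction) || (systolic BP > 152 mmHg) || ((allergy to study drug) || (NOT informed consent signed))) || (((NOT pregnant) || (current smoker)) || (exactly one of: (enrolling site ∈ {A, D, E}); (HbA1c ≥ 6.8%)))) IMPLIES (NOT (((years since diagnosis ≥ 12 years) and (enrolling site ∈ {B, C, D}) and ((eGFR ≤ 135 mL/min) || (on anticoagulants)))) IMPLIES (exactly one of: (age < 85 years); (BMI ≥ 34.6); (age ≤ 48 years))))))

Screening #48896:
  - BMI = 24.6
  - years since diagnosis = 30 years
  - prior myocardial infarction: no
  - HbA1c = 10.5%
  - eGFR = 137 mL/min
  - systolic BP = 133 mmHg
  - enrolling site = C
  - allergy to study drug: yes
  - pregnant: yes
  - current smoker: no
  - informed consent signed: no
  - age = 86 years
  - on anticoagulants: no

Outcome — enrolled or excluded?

Atomic conditions:
  prior myocardial infarction: no → false
  systolic BP > 152 mmHg: 133 > 152 is false
  allergy to study drug: yes → true
  NOT informed consent signed: no → true
  NOT pregnant: yes → false
  current smoker: no → false
  enrolling site ∈ {A, D, E}: C is not in the set → false
  HbA1c ≥ 6.8%: 10.5 ≥ 6.8 is true
  years since diagnosis ≥ 12 years: 30 ≥ 12 is true
  enrolling site ∈ {B, C, D}: C is in the set → true
  eGFR ≤ 135 mL/min: 137 ≤ 135 is false
  on anticoagulants: no → false
  age < 85 years: 86 < 85 is false
  BMI ≥ 34.6: 24.6 ≥ 34.6 is false
  age ≤ 48 years: 86 ≤ 48 is false
Combine:
[1.1.1.1.3] true OR true = true
[1.1.1.1] false OR false OR true = true
[1.1.1.2.1] false OR false = false
[1.1.1.2.2] exactly-one(false, true) = true
[1.1.1.2] false OR true = true
[1.1.1] true OR true = true
[1.1.2.1.1.3] false OR false = false
[1.1.2.1.1] true AND true AND false = false
[1.1.2.1] NOT false = true
[1.1.2.2] exactly-one(false, false, false) = false
[1.1.2] true → false = false
[1.1] true → false = false
[1] NOT false = true
[root] NOT true = false
Overall: false → excluded

Excluded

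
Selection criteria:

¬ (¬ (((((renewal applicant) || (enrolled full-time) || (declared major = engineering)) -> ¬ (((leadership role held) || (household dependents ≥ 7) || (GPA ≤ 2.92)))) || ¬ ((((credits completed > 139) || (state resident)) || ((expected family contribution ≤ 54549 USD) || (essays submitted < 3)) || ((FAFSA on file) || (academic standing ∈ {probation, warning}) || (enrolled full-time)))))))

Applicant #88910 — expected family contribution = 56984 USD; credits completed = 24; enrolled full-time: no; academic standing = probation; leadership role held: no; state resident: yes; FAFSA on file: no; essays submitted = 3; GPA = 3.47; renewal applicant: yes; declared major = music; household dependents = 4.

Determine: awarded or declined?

Awarded

Atomic conditions:
  renewal applicant: yes → true
  enrolled full-time: no → false
  declared major = engineering: music == engineering is false
  leadership role held: no → false
  household dependents ≥ 7: 4 ≥ 7 is false
  GPA ≤ 2.92: 3.47 ≤ 2.92 is false
  credits completed > 139: 24 > 139 is false
  state resident: yes → true
  expected family contribution ≤ 54549 USD: 56984 ≤ 54549 is false
  essays submitted < 3: 3 < 3 is false
  FAFSA on file: no → false
  academic standing ∈ {probation, warning}: probation is in the set → true
Combine:
[1.1.1.1] true OR false OR false = true
[1.1.1.2.1] false OR false OR false = false
[1.1.1.2] NOT false = true
[1.1.1] true → true = true
[1.1.2.1.1] false OR true = true
[1.1.2.1.2] false OR false = false
[1.1.2.1.3] false OR true OR false = true
[1.1.2.1] true OR false OR true = true
[1.1.2] NOT true = false
[1.1] true OR false = true
[1] NOT true = false
[root] NOT false = true
Overall: true → awarded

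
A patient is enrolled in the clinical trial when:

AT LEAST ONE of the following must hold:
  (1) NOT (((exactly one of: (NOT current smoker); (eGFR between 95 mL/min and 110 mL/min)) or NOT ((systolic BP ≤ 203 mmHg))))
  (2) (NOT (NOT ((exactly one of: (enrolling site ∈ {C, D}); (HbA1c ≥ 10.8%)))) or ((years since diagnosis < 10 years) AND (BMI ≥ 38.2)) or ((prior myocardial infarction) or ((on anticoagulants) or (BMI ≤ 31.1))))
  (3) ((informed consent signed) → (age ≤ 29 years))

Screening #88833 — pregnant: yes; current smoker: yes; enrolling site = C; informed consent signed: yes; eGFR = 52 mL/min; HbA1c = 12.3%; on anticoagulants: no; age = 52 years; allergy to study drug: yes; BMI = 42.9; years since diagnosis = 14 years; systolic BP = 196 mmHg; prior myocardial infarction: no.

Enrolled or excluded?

Enrolled

Atomic conditions:
  NOT current smoker: yes → false
  eGFR between 95 mL/min and 110 mL/min: 52 in [95, 110] is false
  systolic BP ≤ 203 mmHg: 196 ≤ 203 is true
  enrolling site ∈ {C, D}: C is in the set → true
  HbA1c ≥ 10.8%: 12.3 ≥ 10.8 is true
  years since diagnosis < 10 years: 14 < 10 is false
  BMI ≥ 38.2: 42.9 ≥ 38.2 is true
  prior myocardial infarction: no → false
  on anticoagulants: no → false
  BMI ≤ 31.1: 42.9 ≤ 31.1 is false
  informed consent signed: yes → true
  age ≤ 29 years: 52 ≤ 29 is false
Combine:
[1.1.1] exactly-one(false, false) = false
[1.1.2] NOT true = false
[1.1] false OR false = false
[1] NOT false = true
[2.1.1.1] exactly-one(true, true) = false
[2.1.1] NOT false = true
[2.1] NOT true = false
[2.2] false AND true = false
[2.3.2] false OR false = false
[2.3] false OR false = false
[2] false OR false OR false = false
[3] true → false = false
[root] true OR false OR false = true
Overall: true → enrolled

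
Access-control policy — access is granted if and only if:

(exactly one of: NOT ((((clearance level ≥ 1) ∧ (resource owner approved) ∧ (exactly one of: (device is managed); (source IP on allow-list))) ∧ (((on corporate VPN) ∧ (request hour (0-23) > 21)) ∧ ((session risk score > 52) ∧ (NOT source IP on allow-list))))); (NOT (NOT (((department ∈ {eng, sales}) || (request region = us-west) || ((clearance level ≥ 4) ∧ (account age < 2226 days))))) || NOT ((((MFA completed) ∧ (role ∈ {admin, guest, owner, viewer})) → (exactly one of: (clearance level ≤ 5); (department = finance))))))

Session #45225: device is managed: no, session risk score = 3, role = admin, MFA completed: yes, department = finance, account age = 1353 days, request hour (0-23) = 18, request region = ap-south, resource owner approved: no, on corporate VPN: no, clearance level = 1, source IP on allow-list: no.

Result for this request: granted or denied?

Denied

Atomic conditions:
  clearance level ≥ 1: 1 ≥ 1 is true
  resource owner approved: no → false
  device is managed: no → false
  source IP on allow-list: no → false
  on corporate VPN: no → false
  request hour (0-23) > 21: 18 > 21 is false
  session risk score > 52: 3 > 52 is false
  NOT source IP on allow-list: no → true
  department ∈ {eng, sales}: finance is not in the set → false
  request region = us-west: ap-south == us-west is false
  clearance level ≥ 4: 1 ≥ 4 is false
  account age < 2226 days: 1353 < 2226 is true
  MFA completed: yes → true
  role ∈ {admin, guest, owner, viewer}: admin is in the set → true
  clearance level ≤ 5: 1 ≤ 5 is true
  department = finance: finance == finance is true
Combine:
[1.1.1.3] exactly-one(false, false) = false
[1.1.1] true AND false AND false = false
[1.1.2.1] false AND false = false
[1.1.2.2] false AND true = false
[1.1.2] false AND false = false
[1.1] false AND false = false
[1] NOT false = true
[2.1.1.1.3] false AND true = false
[2.1.1.1] false OR false OR false = false
[2.1.1] NOT false = true
[2.1] NOT true = false
[2.2.1.1] true AND true = true
[2.2.1.2] exactly-one(true, true) = false
[2.2.1] true → false = false
[2.2] NOT false = true
[2] false OR true = true
[root] exactly-one(true, true) = false
Overall: false → denied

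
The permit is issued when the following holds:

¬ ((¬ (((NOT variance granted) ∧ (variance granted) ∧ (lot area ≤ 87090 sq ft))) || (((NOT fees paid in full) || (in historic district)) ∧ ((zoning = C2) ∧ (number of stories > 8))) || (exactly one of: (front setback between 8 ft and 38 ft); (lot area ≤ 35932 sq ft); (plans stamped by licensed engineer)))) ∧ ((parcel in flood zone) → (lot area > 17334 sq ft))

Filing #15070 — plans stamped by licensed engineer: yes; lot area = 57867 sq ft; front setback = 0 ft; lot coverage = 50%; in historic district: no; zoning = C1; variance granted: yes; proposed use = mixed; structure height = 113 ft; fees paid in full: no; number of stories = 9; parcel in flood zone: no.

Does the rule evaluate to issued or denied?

Atomic conditions:
  NOT variance granted: yes → false
  variance granted: yes → true
  lot area ≤ 87090 sq ft: 57867 ≤ 87090 is true
  NOT fees paid in full: no → true
  in historic district: no → false
  zoning = C2: C1 == C2 is false
  number of stories > 8: 9 > 8 is true
  front setback between 8 ft and 38 ft: 0 in [8, 38] is false
  lot area ≤ 35932 sq ft: 57867 ≤ 35932 is false
  plans stamped by licensed engineer: yes → true
  parcel in flood zone: no → false
  lot area > 17334 sq ft: 57867 > 17334 is true
Combine:
[1.1.1.1] false AND true AND true = false
[1.1.1] NOT false = true
[1.1.2.1] true OR false = true
[1.1.2.2] false AND true = false
[1.1.2] true AND false = false
[1.1.3] exactly-one(false, false, true) = true
[1.1] true OR false OR true = true
[1] NOT true = false
[2] false → true (antecedent false ⇒ implication holds) = true
[root] false AND true = false
Overall: false → denied

Denied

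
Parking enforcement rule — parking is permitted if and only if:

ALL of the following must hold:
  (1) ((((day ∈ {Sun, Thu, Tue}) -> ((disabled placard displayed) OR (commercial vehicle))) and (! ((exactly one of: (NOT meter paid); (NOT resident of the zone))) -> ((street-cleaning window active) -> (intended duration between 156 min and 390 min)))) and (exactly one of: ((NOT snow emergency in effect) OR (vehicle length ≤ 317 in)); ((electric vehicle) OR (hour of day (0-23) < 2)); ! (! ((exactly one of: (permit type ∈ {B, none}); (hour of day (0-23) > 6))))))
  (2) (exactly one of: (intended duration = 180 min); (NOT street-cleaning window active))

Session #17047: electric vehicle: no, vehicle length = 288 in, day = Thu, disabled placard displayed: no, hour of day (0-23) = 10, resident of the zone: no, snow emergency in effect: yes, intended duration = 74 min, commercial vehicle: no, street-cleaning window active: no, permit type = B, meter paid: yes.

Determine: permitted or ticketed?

Atomic conditions:
  day ∈ {Sun, Thu, Tue}: Thu is in the set → true
  disabled placard displayed: no → false
  commercial vehicle: no → false
  NOT meter paid: yes → false
  NOT resident of the zone: no → true
  street-cleaning window active: no → false
  intended duration between 156 min and 390 min: 74 in [156, 390] is false
  NOT snow emergency in effect: yes → false
  vehicle length ≤ 317 in: 288 ≤ 317 is true
  electric vehicle: no → false
  hour of day (0-23) < 2: 10 < 2 is false
  permit type ∈ {B, none}: B is in the set → true
  hour of day (0-23) > 6: 10 > 6 is true
  intended duration = 180 min: 74 == 180 is false
  NOT street-cleaning window active: no → true
Combine:
[1.1.1.2] false OR false = false
[1.1.1] true → false = false
[1.1.2.1.1] exactly-one(false, true) = true
[1.1.2.1] NOT true = false
[1.1.2.2] false → false (antecedent false ⇒ implication holds) = true
[1.1.2] false → true (antecedent false ⇒ implication holds) = true
[1.1] false AND true = false
[1.2.1] false OR true = true
[1.2.2] false OR false = false
[1.2.3.1.1] exactly-one(true, true) = false
[1.2.3.1] NOT false = true
[1.2.3] NOT true = false
[1.2] exactly-one(true, false, false) = true
[1] false AND true = false
[2] exactly-one(false, true) = true
[root] false AND true = false
Overall: false → ticketed

Ticketed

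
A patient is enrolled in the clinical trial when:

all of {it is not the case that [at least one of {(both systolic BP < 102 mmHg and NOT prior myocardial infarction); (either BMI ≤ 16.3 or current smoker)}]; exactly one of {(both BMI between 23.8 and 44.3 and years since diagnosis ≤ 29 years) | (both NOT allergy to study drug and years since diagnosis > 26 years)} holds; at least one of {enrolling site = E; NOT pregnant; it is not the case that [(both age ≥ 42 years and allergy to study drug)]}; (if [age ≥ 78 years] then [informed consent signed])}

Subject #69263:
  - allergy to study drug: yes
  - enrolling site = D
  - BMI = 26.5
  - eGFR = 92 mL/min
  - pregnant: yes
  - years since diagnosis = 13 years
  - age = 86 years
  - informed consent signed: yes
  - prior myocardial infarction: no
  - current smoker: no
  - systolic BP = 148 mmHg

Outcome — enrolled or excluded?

Atomic conditions:
  systolic BP < 102 mmHg: 148 < 102 is false
  NOT prior myocardial infarction: no → true
  BMI ≤ 16.3: 26.5 ≤ 16.3 is false
  current smoker: no → false
  BMI between 23.8 and 44.3: 26.5 in [23.8, 44.3] is true
  years since diagnosis ≤ 29 years: 13 ≤ 29 is true
  NOT allergy to study drug: yes → false
  years since diagnosis > 26 years: 13 > 26 is false
  enrolling site = E: D == E is false
  NOT pregnant: yes → false
  age ≥ 42 years: 86 ≥ 42 is true
  allergy to study drug: yes → true
  age ≥ 78 years: 86 ≥ 78 is true
  informed consent signed: yes → true
Combine:
[1.1.1] false AND true = false
[1.1.2] false OR false = false
[1.1] false OR false = false
[1] NOT false = true
[2.1] true AND true = true
[2.2] false AND false = false
[2] exactly-one(true, false) = true
[3.3.1] true AND true = true
[3.3] NOT true = false
[3] false OR false OR false = false
[4] true → true = true
[root] true AND true AND false AND true = false
Overall: false → excluded

Excluded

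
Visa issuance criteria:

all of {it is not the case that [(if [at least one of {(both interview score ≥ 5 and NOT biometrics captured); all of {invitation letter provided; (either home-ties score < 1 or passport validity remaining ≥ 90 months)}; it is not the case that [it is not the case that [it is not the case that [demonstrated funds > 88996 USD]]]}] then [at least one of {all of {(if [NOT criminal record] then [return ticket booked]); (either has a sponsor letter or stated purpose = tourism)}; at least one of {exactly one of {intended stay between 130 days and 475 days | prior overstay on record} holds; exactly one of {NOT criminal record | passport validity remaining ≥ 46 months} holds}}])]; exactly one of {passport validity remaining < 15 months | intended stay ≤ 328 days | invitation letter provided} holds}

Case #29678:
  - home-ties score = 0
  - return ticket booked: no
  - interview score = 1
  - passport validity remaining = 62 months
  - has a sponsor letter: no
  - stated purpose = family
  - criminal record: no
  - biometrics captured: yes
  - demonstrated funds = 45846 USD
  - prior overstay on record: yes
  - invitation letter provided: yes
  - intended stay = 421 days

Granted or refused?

Atomic conditions:
  interview score ≥ 5: 1 ≥ 5 is false
  NOT biometrics captured: yes → false
  invitation letter provided: yes → true
  home-ties score < 1: 0 < 1 is true
  passport validity remaining ≥ 90 months: 62 ≥ 90 is false
  demonstrated funds > 88996 USD: 45846 > 88996 is false
  NOT criminal record: no → true
  return ticket booked: no → false
  has a sponsor letter: no → false
  stated purpose = tourism: family == tourism is false
  intended stay between 130 days and 475 days: 421 in [130, 475] is true
  prior overstay on record: yes → true
  passport validity remaining ≥ 46 months: 62 ≥ 46 is true
  passport validity remaining < 15 months: 62 < 15 is false
  intended stay ≤ 328 days: 421 ≤ 328 is false
Combine:
[1.1.1.1] false AND false = false
[1.1.1.2.2] true OR false = true
[1.1.1.2] true AND true = true
[1.1.1.3.1.1] NOT false = true
[1.1.1.3.1] NOT true = false
[1.1.1.3] NOT false = true
[1.1.1] false OR true OR true = true
[1.1.2.1.1] true → false = false
[1.1.2.1.2] false OR false = false
[1.1.2.1] false AND false = false
[1.1.2.2.1] exactly-one(true, true) = false
[1.1.2.2.2] exactly-one(true, true) = false
[1.1.2.2] false OR false = false
[1.1.2] false OR false = false
[1.1] true → false = false
[1] NOT false = true
[2] exactly-one(false, false, true) = true
[root] true AND true = true
Overall: true → granted

Granted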